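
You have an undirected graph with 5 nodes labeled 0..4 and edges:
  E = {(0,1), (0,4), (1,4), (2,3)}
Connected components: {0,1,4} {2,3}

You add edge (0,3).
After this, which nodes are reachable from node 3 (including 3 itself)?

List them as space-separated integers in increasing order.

Answer: 0 1 2 3 4

Derivation:
Before: nodes reachable from 3: {2,3}
Adding (0,3): merges 3's component with another. Reachability grows.
After: nodes reachable from 3: {0,1,2,3,4}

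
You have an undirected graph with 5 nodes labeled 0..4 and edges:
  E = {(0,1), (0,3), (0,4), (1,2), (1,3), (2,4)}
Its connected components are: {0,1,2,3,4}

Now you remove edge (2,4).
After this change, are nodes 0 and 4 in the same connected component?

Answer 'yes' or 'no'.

Answer: yes

Derivation:
Initial components: {0,1,2,3,4}
Removing edge (2,4): not a bridge — component count unchanged at 1.
New components: {0,1,2,3,4}
Are 0 and 4 in the same component? yes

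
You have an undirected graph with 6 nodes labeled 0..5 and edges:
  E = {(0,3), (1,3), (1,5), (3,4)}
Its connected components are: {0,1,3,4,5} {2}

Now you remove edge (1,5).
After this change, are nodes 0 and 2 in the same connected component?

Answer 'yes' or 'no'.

Answer: no

Derivation:
Initial components: {0,1,3,4,5} {2}
Removing edge (1,5): it was a bridge — component count 2 -> 3.
New components: {0,1,3,4} {2} {5}
Are 0 and 2 in the same component? no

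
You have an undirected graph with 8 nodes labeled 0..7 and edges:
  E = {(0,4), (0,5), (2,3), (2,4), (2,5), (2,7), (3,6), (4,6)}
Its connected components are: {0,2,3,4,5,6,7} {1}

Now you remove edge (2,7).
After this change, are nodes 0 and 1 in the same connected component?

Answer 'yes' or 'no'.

Answer: no

Derivation:
Initial components: {0,2,3,4,5,6,7} {1}
Removing edge (2,7): it was a bridge — component count 2 -> 3.
New components: {0,2,3,4,5,6} {1} {7}
Are 0 and 1 in the same component? no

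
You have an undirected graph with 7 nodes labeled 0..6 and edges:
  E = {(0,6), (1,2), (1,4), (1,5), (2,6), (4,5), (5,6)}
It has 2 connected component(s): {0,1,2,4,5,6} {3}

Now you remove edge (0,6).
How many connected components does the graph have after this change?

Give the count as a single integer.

Initial component count: 2
Remove (0,6): it was a bridge. Count increases: 2 -> 3.
  After removal, components: {0} {1,2,4,5,6} {3}
New component count: 3

Answer: 3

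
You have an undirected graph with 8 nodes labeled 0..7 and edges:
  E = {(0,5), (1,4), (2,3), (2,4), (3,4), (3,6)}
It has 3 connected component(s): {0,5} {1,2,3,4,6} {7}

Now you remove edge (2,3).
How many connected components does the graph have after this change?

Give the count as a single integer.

Initial component count: 3
Remove (2,3): not a bridge. Count unchanged: 3.
  After removal, components: {0,5} {1,2,3,4,6} {7}
New component count: 3

Answer: 3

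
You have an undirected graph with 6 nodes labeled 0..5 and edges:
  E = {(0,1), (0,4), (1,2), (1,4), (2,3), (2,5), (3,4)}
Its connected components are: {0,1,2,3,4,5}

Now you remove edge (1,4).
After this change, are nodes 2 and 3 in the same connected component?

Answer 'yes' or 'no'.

Initial components: {0,1,2,3,4,5}
Removing edge (1,4): not a bridge — component count unchanged at 1.
New components: {0,1,2,3,4,5}
Are 2 and 3 in the same component? yes

Answer: yes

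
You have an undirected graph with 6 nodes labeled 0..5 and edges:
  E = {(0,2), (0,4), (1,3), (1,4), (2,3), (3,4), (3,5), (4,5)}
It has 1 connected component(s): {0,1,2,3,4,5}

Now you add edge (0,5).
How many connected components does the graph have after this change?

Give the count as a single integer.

Initial component count: 1
Add (0,5): endpoints already in same component. Count unchanged: 1.
New component count: 1

Answer: 1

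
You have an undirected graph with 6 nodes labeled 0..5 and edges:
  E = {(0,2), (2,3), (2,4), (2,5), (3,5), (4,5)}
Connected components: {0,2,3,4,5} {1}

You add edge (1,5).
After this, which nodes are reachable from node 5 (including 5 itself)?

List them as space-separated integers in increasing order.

Answer: 0 1 2 3 4 5

Derivation:
Before: nodes reachable from 5: {0,2,3,4,5}
Adding (1,5): merges 5's component with another. Reachability grows.
After: nodes reachable from 5: {0,1,2,3,4,5}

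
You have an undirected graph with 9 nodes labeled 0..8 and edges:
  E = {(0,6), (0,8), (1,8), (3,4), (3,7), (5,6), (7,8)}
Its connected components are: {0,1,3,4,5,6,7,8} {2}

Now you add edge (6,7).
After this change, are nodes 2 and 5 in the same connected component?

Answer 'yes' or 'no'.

Answer: no

Derivation:
Initial components: {0,1,3,4,5,6,7,8} {2}
Adding edge (6,7): both already in same component {0,1,3,4,5,6,7,8}. No change.
New components: {0,1,3,4,5,6,7,8} {2}
Are 2 and 5 in the same component? no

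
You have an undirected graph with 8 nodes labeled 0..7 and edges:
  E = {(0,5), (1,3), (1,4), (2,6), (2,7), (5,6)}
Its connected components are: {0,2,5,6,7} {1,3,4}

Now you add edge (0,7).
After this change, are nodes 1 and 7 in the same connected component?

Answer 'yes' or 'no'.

Answer: no

Derivation:
Initial components: {0,2,5,6,7} {1,3,4}
Adding edge (0,7): both already in same component {0,2,5,6,7}. No change.
New components: {0,2,5,6,7} {1,3,4}
Are 1 and 7 in the same component? no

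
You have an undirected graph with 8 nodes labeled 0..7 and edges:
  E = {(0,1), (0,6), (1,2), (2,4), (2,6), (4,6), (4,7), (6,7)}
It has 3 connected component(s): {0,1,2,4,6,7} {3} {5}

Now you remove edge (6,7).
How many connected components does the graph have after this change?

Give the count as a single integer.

Initial component count: 3
Remove (6,7): not a bridge. Count unchanged: 3.
  After removal, components: {0,1,2,4,6,7} {3} {5}
New component count: 3

Answer: 3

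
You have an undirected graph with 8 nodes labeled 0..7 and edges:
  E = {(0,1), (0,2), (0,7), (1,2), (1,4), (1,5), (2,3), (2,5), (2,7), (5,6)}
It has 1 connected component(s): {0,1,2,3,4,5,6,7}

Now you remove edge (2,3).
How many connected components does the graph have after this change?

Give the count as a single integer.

Initial component count: 1
Remove (2,3): it was a bridge. Count increases: 1 -> 2.
  After removal, components: {0,1,2,4,5,6,7} {3}
New component count: 2

Answer: 2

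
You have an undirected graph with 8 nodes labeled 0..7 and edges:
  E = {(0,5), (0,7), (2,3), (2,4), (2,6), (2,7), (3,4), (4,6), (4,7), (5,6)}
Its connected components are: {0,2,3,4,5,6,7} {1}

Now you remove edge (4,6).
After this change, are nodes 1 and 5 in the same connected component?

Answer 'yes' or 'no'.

Answer: no

Derivation:
Initial components: {0,2,3,4,5,6,7} {1}
Removing edge (4,6): not a bridge — component count unchanged at 2.
New components: {0,2,3,4,5,6,7} {1}
Are 1 and 5 in the same component? no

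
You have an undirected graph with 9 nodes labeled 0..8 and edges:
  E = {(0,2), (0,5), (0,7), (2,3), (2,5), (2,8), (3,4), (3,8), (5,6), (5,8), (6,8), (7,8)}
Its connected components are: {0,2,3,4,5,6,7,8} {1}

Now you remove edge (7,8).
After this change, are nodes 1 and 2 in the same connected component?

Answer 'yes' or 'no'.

Initial components: {0,2,3,4,5,6,7,8} {1}
Removing edge (7,8): not a bridge — component count unchanged at 2.
New components: {0,2,3,4,5,6,7,8} {1}
Are 1 and 2 in the same component? no

Answer: no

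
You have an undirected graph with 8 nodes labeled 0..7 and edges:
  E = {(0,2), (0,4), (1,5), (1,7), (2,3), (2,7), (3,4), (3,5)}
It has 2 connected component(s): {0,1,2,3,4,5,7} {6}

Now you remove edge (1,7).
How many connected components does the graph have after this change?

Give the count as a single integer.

Initial component count: 2
Remove (1,7): not a bridge. Count unchanged: 2.
  After removal, components: {0,1,2,3,4,5,7} {6}
New component count: 2

Answer: 2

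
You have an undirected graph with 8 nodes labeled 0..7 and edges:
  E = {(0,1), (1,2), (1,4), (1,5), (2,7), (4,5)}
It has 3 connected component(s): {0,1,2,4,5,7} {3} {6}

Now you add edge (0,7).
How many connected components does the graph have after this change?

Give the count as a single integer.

Initial component count: 3
Add (0,7): endpoints already in same component. Count unchanged: 3.
New component count: 3

Answer: 3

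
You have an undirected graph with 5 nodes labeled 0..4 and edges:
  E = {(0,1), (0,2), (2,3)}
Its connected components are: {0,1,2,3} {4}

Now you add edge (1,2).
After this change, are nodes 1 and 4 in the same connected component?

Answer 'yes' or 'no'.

Initial components: {0,1,2,3} {4}
Adding edge (1,2): both already in same component {0,1,2,3}. No change.
New components: {0,1,2,3} {4}
Are 1 and 4 in the same component? no

Answer: no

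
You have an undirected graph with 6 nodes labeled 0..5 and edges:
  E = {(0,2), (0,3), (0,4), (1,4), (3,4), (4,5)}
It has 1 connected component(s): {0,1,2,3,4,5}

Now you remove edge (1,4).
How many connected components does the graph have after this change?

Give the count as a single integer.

Initial component count: 1
Remove (1,4): it was a bridge. Count increases: 1 -> 2.
  After removal, components: {0,2,3,4,5} {1}
New component count: 2

Answer: 2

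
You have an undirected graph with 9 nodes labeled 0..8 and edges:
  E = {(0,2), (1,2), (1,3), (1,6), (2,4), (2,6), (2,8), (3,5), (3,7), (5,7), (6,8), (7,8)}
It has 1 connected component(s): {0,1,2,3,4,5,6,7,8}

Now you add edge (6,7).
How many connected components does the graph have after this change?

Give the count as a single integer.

Initial component count: 1
Add (6,7): endpoints already in same component. Count unchanged: 1.
New component count: 1

Answer: 1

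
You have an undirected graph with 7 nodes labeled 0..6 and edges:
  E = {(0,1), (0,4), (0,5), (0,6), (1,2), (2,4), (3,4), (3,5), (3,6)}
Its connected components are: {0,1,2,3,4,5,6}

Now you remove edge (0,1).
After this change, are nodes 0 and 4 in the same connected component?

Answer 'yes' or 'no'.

Answer: yes

Derivation:
Initial components: {0,1,2,3,4,5,6}
Removing edge (0,1): not a bridge — component count unchanged at 1.
New components: {0,1,2,3,4,5,6}
Are 0 and 4 in the same component? yes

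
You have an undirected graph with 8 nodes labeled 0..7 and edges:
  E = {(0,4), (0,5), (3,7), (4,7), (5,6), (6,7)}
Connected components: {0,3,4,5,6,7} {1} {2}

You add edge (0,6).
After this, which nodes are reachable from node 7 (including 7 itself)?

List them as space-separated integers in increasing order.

Before: nodes reachable from 7: {0,3,4,5,6,7}
Adding (0,6): both endpoints already in same component. Reachability from 7 unchanged.
After: nodes reachable from 7: {0,3,4,5,6,7}

Answer: 0 3 4 5 6 7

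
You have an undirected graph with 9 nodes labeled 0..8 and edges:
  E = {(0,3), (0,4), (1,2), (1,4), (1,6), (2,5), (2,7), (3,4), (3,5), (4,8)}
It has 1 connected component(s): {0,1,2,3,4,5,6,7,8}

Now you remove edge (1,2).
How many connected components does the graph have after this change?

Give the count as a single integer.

Initial component count: 1
Remove (1,2): not a bridge. Count unchanged: 1.
  After removal, components: {0,1,2,3,4,5,6,7,8}
New component count: 1

Answer: 1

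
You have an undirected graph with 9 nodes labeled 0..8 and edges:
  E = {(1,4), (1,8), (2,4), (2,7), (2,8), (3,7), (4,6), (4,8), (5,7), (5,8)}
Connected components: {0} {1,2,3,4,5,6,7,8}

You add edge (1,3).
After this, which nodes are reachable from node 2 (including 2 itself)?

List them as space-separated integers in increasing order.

Before: nodes reachable from 2: {1,2,3,4,5,6,7,8}
Adding (1,3): both endpoints already in same component. Reachability from 2 unchanged.
After: nodes reachable from 2: {1,2,3,4,5,6,7,8}

Answer: 1 2 3 4 5 6 7 8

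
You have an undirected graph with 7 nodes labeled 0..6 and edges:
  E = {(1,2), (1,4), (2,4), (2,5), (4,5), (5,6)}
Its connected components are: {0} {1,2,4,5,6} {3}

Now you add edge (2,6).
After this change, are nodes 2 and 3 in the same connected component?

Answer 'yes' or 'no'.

Answer: no

Derivation:
Initial components: {0} {1,2,4,5,6} {3}
Adding edge (2,6): both already in same component {1,2,4,5,6}. No change.
New components: {0} {1,2,4,5,6} {3}
Are 2 and 3 in the same component? no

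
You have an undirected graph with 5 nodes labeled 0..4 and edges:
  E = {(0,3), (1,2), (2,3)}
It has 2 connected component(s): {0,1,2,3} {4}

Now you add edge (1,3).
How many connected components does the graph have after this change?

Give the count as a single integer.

Answer: 2

Derivation:
Initial component count: 2
Add (1,3): endpoints already in same component. Count unchanged: 2.
New component count: 2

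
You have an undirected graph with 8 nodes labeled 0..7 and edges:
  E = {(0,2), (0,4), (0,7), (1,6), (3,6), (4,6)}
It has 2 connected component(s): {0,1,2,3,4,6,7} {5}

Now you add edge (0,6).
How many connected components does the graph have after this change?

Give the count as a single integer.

Answer: 2

Derivation:
Initial component count: 2
Add (0,6): endpoints already in same component. Count unchanged: 2.
New component count: 2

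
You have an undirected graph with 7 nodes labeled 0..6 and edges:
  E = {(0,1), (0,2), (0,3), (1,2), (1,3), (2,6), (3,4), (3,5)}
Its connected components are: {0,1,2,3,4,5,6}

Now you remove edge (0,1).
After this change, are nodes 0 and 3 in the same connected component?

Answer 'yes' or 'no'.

Answer: yes

Derivation:
Initial components: {0,1,2,3,4,5,6}
Removing edge (0,1): not a bridge — component count unchanged at 1.
New components: {0,1,2,3,4,5,6}
Are 0 and 3 in the same component? yes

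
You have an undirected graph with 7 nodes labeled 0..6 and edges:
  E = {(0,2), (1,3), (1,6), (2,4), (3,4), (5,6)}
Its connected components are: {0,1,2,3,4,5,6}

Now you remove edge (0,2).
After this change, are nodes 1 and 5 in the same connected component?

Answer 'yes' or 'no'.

Answer: yes

Derivation:
Initial components: {0,1,2,3,4,5,6}
Removing edge (0,2): it was a bridge — component count 1 -> 2.
New components: {0} {1,2,3,4,5,6}
Are 1 and 5 in the same component? yes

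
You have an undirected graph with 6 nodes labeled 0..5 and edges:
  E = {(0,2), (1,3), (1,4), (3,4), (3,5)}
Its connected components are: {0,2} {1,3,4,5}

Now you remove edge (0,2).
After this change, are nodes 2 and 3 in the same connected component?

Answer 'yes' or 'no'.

Initial components: {0,2} {1,3,4,5}
Removing edge (0,2): it was a bridge — component count 2 -> 3.
New components: {0} {1,3,4,5} {2}
Are 2 and 3 in the same component? no

Answer: no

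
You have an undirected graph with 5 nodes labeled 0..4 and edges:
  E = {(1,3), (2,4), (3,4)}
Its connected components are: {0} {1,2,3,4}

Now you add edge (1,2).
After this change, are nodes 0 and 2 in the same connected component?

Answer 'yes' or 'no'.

Initial components: {0} {1,2,3,4}
Adding edge (1,2): both already in same component {1,2,3,4}. No change.
New components: {0} {1,2,3,4}
Are 0 and 2 in the same component? no

Answer: no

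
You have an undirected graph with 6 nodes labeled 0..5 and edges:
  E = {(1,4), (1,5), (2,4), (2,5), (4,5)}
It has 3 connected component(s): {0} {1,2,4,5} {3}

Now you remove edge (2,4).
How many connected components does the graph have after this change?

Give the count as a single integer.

Answer: 3

Derivation:
Initial component count: 3
Remove (2,4): not a bridge. Count unchanged: 3.
  After removal, components: {0} {1,2,4,5} {3}
New component count: 3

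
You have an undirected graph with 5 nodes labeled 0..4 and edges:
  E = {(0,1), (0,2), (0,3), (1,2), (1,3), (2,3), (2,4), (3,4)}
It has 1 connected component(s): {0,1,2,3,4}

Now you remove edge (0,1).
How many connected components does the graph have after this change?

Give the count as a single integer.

Answer: 1

Derivation:
Initial component count: 1
Remove (0,1): not a bridge. Count unchanged: 1.
  After removal, components: {0,1,2,3,4}
New component count: 1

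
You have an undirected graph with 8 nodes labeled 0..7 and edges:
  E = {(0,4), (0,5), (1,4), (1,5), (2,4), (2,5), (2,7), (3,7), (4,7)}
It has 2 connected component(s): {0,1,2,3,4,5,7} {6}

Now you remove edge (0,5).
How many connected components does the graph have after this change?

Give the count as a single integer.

Answer: 2

Derivation:
Initial component count: 2
Remove (0,5): not a bridge. Count unchanged: 2.
  After removal, components: {0,1,2,3,4,5,7} {6}
New component count: 2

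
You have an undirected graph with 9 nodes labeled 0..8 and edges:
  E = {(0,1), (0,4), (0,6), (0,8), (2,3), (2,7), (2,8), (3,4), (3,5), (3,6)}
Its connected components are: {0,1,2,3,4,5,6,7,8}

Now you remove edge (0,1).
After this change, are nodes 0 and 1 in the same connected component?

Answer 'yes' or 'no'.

Initial components: {0,1,2,3,4,5,6,7,8}
Removing edge (0,1): it was a bridge — component count 1 -> 2.
New components: {0,2,3,4,5,6,7,8} {1}
Are 0 and 1 in the same component? no

Answer: no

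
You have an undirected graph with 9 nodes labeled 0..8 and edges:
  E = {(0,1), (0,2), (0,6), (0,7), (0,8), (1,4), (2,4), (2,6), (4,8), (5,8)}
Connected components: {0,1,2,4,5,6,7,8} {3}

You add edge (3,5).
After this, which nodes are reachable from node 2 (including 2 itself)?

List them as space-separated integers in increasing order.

Before: nodes reachable from 2: {0,1,2,4,5,6,7,8}
Adding (3,5): merges 2's component with another. Reachability grows.
After: nodes reachable from 2: {0,1,2,3,4,5,6,7,8}

Answer: 0 1 2 3 4 5 6 7 8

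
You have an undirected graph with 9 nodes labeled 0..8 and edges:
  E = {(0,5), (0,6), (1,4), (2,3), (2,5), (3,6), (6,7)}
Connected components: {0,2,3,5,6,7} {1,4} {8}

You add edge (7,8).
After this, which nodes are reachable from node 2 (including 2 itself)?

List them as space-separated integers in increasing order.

Answer: 0 2 3 5 6 7 8

Derivation:
Before: nodes reachable from 2: {0,2,3,5,6,7}
Adding (7,8): merges 2's component with another. Reachability grows.
After: nodes reachable from 2: {0,2,3,5,6,7,8}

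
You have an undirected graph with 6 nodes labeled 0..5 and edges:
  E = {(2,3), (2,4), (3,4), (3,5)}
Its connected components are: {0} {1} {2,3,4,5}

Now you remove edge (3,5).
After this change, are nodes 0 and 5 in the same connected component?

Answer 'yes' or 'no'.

Initial components: {0} {1} {2,3,4,5}
Removing edge (3,5): it was a bridge — component count 3 -> 4.
New components: {0} {1} {2,3,4} {5}
Are 0 and 5 in the same component? no

Answer: no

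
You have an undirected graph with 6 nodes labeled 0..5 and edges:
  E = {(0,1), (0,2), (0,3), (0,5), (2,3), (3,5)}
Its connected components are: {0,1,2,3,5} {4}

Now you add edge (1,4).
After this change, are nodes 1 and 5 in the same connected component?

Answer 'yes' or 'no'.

Initial components: {0,1,2,3,5} {4}
Adding edge (1,4): merges {0,1,2,3,5} and {4}.
New components: {0,1,2,3,4,5}
Are 1 and 5 in the same component? yes

Answer: yes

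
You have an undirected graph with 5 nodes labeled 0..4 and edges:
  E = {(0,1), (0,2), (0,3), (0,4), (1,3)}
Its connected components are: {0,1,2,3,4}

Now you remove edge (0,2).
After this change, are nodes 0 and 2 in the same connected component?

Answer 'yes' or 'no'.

Answer: no

Derivation:
Initial components: {0,1,2,3,4}
Removing edge (0,2): it was a bridge — component count 1 -> 2.
New components: {0,1,3,4} {2}
Are 0 and 2 in the same component? no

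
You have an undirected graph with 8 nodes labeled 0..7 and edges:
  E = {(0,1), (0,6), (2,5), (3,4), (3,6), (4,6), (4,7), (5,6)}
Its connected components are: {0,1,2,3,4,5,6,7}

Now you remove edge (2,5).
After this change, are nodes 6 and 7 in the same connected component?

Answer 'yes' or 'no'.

Initial components: {0,1,2,3,4,5,6,7}
Removing edge (2,5): it was a bridge — component count 1 -> 2.
New components: {0,1,3,4,5,6,7} {2}
Are 6 and 7 in the same component? yes

Answer: yes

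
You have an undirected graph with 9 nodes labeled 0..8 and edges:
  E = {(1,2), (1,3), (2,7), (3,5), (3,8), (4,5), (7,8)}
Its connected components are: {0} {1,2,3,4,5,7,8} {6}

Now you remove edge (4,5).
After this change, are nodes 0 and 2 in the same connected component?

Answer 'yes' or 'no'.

Initial components: {0} {1,2,3,4,5,7,8} {6}
Removing edge (4,5): it was a bridge — component count 3 -> 4.
New components: {0} {1,2,3,5,7,8} {4} {6}
Are 0 and 2 in the same component? no

Answer: no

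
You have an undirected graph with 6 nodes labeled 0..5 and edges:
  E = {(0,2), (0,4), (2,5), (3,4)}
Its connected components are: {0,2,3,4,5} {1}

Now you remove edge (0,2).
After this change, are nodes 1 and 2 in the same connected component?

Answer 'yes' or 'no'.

Initial components: {0,2,3,4,5} {1}
Removing edge (0,2): it was a bridge — component count 2 -> 3.
New components: {0,3,4} {1} {2,5}
Are 1 and 2 in the same component? no

Answer: no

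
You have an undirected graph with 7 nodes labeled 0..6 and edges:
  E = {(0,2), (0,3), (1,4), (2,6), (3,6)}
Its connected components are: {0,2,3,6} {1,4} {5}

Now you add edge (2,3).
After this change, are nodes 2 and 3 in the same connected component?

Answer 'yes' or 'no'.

Initial components: {0,2,3,6} {1,4} {5}
Adding edge (2,3): both already in same component {0,2,3,6}. No change.
New components: {0,2,3,6} {1,4} {5}
Are 2 and 3 in the same component? yes

Answer: yes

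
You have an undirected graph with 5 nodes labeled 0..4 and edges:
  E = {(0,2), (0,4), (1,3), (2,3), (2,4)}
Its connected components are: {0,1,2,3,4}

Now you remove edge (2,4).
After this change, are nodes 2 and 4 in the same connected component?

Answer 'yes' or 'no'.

Answer: yes

Derivation:
Initial components: {0,1,2,3,4}
Removing edge (2,4): not a bridge — component count unchanged at 1.
New components: {0,1,2,3,4}
Are 2 and 4 in the same component? yes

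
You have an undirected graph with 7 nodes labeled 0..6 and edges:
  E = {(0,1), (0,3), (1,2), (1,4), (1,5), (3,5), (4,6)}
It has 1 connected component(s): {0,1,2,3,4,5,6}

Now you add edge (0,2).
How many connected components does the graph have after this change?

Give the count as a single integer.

Answer: 1

Derivation:
Initial component count: 1
Add (0,2): endpoints already in same component. Count unchanged: 1.
New component count: 1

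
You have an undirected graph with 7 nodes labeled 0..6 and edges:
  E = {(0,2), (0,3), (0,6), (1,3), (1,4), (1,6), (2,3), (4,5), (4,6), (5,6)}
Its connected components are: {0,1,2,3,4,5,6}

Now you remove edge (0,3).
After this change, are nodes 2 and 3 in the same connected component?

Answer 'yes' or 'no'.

Initial components: {0,1,2,3,4,5,6}
Removing edge (0,3): not a bridge — component count unchanged at 1.
New components: {0,1,2,3,4,5,6}
Are 2 and 3 in the same component? yes

Answer: yes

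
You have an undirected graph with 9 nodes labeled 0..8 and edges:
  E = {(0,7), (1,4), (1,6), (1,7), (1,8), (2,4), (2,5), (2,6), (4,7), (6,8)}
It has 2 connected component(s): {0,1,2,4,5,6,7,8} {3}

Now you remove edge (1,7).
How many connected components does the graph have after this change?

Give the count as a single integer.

Initial component count: 2
Remove (1,7): not a bridge. Count unchanged: 2.
  After removal, components: {0,1,2,4,5,6,7,8} {3}
New component count: 2

Answer: 2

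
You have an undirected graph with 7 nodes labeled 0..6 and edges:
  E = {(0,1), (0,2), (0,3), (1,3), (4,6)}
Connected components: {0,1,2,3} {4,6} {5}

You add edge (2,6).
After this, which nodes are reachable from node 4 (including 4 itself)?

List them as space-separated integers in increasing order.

Before: nodes reachable from 4: {4,6}
Adding (2,6): merges 4's component with another. Reachability grows.
After: nodes reachable from 4: {0,1,2,3,4,6}

Answer: 0 1 2 3 4 6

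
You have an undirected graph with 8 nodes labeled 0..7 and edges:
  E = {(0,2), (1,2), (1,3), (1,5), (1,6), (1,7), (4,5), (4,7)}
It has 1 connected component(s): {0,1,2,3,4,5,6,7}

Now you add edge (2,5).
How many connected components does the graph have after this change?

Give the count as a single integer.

Answer: 1

Derivation:
Initial component count: 1
Add (2,5): endpoints already in same component. Count unchanged: 1.
New component count: 1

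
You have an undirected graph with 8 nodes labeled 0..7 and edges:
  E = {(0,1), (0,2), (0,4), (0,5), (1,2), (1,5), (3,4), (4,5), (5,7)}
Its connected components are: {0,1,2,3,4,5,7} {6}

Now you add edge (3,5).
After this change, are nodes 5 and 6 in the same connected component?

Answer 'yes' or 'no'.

Answer: no

Derivation:
Initial components: {0,1,2,3,4,5,7} {6}
Adding edge (3,5): both already in same component {0,1,2,3,4,5,7}. No change.
New components: {0,1,2,3,4,5,7} {6}
Are 5 and 6 in the same component? no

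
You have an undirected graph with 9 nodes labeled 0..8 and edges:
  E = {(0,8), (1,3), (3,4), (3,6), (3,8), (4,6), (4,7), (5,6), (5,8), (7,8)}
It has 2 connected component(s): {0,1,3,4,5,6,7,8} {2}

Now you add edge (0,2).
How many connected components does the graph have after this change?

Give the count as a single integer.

Answer: 1

Derivation:
Initial component count: 2
Add (0,2): merges two components. Count decreases: 2 -> 1.
New component count: 1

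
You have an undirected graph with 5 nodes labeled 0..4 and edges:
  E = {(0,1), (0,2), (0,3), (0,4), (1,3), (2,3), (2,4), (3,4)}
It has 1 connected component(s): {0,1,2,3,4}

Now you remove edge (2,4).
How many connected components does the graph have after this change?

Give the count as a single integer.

Answer: 1

Derivation:
Initial component count: 1
Remove (2,4): not a bridge. Count unchanged: 1.
  After removal, components: {0,1,2,3,4}
New component count: 1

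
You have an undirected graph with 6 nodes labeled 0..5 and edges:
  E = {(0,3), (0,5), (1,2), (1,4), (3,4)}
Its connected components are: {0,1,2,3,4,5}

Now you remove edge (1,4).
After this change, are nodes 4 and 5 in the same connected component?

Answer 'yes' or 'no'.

Answer: yes

Derivation:
Initial components: {0,1,2,3,4,5}
Removing edge (1,4): it was a bridge — component count 1 -> 2.
New components: {0,3,4,5} {1,2}
Are 4 and 5 in the same component? yes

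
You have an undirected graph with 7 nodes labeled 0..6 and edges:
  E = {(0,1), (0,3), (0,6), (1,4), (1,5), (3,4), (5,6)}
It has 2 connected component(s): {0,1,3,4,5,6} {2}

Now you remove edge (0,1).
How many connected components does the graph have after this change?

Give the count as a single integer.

Initial component count: 2
Remove (0,1): not a bridge. Count unchanged: 2.
  After removal, components: {0,1,3,4,5,6} {2}
New component count: 2

Answer: 2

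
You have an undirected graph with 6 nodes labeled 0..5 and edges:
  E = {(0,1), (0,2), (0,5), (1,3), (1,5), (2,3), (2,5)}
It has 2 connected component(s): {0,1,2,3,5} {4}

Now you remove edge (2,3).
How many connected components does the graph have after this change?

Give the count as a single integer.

Answer: 2

Derivation:
Initial component count: 2
Remove (2,3): not a bridge. Count unchanged: 2.
  After removal, components: {0,1,2,3,5} {4}
New component count: 2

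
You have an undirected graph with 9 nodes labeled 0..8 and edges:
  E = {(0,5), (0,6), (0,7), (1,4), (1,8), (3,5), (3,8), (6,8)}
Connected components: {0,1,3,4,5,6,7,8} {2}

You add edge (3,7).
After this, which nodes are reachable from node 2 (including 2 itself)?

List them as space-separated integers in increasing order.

Before: nodes reachable from 2: {2}
Adding (3,7): both endpoints already in same component. Reachability from 2 unchanged.
After: nodes reachable from 2: {2}

Answer: 2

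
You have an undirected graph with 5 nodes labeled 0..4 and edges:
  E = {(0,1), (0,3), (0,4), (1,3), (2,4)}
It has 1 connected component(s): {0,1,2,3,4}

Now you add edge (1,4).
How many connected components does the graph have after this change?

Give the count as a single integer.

Initial component count: 1
Add (1,4): endpoints already in same component. Count unchanged: 1.
New component count: 1

Answer: 1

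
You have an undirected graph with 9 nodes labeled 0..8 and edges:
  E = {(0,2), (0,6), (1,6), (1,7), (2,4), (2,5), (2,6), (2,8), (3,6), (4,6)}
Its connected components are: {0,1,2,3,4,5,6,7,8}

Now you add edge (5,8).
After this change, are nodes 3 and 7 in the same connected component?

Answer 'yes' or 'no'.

Initial components: {0,1,2,3,4,5,6,7,8}
Adding edge (5,8): both already in same component {0,1,2,3,4,5,6,7,8}. No change.
New components: {0,1,2,3,4,5,6,7,8}
Are 3 and 7 in the same component? yes

Answer: yes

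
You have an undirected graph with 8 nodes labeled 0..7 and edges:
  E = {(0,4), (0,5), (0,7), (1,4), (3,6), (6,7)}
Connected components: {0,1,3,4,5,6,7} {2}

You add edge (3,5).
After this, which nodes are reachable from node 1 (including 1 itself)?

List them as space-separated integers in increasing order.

Answer: 0 1 3 4 5 6 7

Derivation:
Before: nodes reachable from 1: {0,1,3,4,5,6,7}
Adding (3,5): both endpoints already in same component. Reachability from 1 unchanged.
After: nodes reachable from 1: {0,1,3,4,5,6,7}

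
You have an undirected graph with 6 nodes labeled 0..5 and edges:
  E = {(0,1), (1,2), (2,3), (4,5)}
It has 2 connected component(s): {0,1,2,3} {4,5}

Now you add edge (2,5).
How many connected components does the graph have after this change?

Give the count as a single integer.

Initial component count: 2
Add (2,5): merges two components. Count decreases: 2 -> 1.
New component count: 1

Answer: 1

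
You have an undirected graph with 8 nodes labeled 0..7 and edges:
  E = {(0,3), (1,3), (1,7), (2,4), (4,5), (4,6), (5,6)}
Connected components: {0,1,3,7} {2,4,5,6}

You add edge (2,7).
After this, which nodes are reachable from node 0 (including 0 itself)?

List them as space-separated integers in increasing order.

Before: nodes reachable from 0: {0,1,3,7}
Adding (2,7): merges 0's component with another. Reachability grows.
After: nodes reachable from 0: {0,1,2,3,4,5,6,7}

Answer: 0 1 2 3 4 5 6 7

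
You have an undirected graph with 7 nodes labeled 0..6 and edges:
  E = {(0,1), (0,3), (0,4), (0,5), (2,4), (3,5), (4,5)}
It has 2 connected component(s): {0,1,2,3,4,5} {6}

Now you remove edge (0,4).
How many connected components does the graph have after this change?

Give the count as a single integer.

Initial component count: 2
Remove (0,4): not a bridge. Count unchanged: 2.
  After removal, components: {0,1,2,3,4,5} {6}
New component count: 2

Answer: 2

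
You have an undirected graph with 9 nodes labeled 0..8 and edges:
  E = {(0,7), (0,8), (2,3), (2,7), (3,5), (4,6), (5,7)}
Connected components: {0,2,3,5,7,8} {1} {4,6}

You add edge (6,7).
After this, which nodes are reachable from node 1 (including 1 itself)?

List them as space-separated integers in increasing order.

Answer: 1

Derivation:
Before: nodes reachable from 1: {1}
Adding (6,7): merges two components, but neither contains 1. Reachability from 1 unchanged.
After: nodes reachable from 1: {1}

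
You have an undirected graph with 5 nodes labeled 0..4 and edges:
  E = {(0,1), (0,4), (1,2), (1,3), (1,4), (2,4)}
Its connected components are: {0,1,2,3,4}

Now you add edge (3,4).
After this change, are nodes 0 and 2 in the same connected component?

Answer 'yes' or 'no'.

Initial components: {0,1,2,3,4}
Adding edge (3,4): both already in same component {0,1,2,3,4}. No change.
New components: {0,1,2,3,4}
Are 0 and 2 in the same component? yes

Answer: yes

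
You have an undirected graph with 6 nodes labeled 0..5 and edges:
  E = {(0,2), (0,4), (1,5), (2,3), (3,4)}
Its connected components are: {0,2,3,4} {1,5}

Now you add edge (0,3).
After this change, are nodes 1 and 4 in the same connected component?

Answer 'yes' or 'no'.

Answer: no

Derivation:
Initial components: {0,2,3,4} {1,5}
Adding edge (0,3): both already in same component {0,2,3,4}. No change.
New components: {0,2,3,4} {1,5}
Are 1 and 4 in the same component? no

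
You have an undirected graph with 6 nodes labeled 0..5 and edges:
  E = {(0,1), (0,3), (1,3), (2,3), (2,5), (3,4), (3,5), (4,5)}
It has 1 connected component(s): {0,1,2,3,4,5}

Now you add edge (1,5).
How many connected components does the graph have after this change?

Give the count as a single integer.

Initial component count: 1
Add (1,5): endpoints already in same component. Count unchanged: 1.
New component count: 1

Answer: 1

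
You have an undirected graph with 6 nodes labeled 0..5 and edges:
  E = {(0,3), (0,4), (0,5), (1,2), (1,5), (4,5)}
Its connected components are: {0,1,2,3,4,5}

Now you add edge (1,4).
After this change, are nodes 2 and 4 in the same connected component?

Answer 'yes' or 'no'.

Initial components: {0,1,2,3,4,5}
Adding edge (1,4): both already in same component {0,1,2,3,4,5}. No change.
New components: {0,1,2,3,4,5}
Are 2 and 4 in the same component? yes

Answer: yes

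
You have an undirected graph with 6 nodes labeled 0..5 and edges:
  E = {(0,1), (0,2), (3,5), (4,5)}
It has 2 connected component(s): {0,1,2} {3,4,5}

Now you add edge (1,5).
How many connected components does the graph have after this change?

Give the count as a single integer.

Initial component count: 2
Add (1,5): merges two components. Count decreases: 2 -> 1.
New component count: 1

Answer: 1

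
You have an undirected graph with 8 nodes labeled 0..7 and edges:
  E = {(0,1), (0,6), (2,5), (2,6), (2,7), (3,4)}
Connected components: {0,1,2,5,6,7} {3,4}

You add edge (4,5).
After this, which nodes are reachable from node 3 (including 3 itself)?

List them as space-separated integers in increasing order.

Answer: 0 1 2 3 4 5 6 7

Derivation:
Before: nodes reachable from 3: {3,4}
Adding (4,5): merges 3's component with another. Reachability grows.
After: nodes reachable from 3: {0,1,2,3,4,5,6,7}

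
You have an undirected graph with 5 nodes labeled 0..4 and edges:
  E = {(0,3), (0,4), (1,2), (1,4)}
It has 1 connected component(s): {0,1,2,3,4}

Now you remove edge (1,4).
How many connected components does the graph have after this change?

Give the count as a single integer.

Initial component count: 1
Remove (1,4): it was a bridge. Count increases: 1 -> 2.
  After removal, components: {0,3,4} {1,2}
New component count: 2

Answer: 2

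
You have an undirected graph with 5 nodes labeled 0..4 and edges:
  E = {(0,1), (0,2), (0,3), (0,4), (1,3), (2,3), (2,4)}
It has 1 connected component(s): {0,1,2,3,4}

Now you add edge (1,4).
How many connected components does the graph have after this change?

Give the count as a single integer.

Answer: 1

Derivation:
Initial component count: 1
Add (1,4): endpoints already in same component. Count unchanged: 1.
New component count: 1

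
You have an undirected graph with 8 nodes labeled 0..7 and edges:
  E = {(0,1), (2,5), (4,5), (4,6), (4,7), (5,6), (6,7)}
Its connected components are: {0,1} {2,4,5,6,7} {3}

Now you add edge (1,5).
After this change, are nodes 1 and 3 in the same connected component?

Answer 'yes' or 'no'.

Initial components: {0,1} {2,4,5,6,7} {3}
Adding edge (1,5): merges {0,1} and {2,4,5,6,7}.
New components: {0,1,2,4,5,6,7} {3}
Are 1 and 3 in the same component? no

Answer: no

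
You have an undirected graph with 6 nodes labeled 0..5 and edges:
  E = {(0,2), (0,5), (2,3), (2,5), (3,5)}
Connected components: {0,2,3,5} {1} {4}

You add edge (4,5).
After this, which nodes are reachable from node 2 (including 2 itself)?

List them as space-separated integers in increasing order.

Before: nodes reachable from 2: {0,2,3,5}
Adding (4,5): merges 2's component with another. Reachability grows.
After: nodes reachable from 2: {0,2,3,4,5}

Answer: 0 2 3 4 5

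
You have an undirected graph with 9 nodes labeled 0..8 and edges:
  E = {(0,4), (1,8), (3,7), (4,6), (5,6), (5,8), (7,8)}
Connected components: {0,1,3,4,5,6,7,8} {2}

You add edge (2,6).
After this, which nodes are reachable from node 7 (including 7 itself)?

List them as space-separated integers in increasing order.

Before: nodes reachable from 7: {0,1,3,4,5,6,7,8}
Adding (2,6): merges 7's component with another. Reachability grows.
After: nodes reachable from 7: {0,1,2,3,4,5,6,7,8}

Answer: 0 1 2 3 4 5 6 7 8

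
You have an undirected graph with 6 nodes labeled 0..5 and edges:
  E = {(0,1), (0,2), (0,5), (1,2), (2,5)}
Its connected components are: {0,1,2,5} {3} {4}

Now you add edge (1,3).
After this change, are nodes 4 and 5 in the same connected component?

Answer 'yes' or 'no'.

Answer: no

Derivation:
Initial components: {0,1,2,5} {3} {4}
Adding edge (1,3): merges {0,1,2,5} and {3}.
New components: {0,1,2,3,5} {4}
Are 4 and 5 in the same component? no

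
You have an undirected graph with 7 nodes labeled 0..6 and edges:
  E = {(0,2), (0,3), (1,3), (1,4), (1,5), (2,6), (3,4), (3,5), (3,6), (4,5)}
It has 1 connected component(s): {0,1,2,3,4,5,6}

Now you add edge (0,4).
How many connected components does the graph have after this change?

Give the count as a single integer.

Initial component count: 1
Add (0,4): endpoints already in same component. Count unchanged: 1.
New component count: 1

Answer: 1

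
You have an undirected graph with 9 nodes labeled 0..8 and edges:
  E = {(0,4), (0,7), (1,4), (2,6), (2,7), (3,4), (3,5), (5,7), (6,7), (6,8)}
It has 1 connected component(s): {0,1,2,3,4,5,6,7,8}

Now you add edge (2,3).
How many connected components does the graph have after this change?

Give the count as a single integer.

Initial component count: 1
Add (2,3): endpoints already in same component. Count unchanged: 1.
New component count: 1

Answer: 1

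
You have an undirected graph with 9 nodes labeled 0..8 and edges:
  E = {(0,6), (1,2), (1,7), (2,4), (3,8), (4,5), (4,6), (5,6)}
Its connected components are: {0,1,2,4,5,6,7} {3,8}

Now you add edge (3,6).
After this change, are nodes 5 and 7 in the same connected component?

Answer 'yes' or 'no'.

Answer: yes

Derivation:
Initial components: {0,1,2,4,5,6,7} {3,8}
Adding edge (3,6): merges {3,8} and {0,1,2,4,5,6,7}.
New components: {0,1,2,3,4,5,6,7,8}
Are 5 and 7 in the same component? yes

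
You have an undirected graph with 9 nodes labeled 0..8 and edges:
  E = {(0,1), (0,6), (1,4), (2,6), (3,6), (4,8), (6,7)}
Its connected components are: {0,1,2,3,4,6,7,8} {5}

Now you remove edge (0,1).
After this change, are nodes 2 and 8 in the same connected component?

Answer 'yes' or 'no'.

Initial components: {0,1,2,3,4,6,7,8} {5}
Removing edge (0,1): it was a bridge — component count 2 -> 3.
New components: {0,2,3,6,7} {1,4,8} {5}
Are 2 and 8 in the same component? no

Answer: no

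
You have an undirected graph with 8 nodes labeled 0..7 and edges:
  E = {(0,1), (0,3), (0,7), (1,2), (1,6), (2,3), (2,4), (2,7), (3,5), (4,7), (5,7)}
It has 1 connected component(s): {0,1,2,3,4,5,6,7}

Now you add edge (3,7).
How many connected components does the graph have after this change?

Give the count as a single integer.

Answer: 1

Derivation:
Initial component count: 1
Add (3,7): endpoints already in same component. Count unchanged: 1.
New component count: 1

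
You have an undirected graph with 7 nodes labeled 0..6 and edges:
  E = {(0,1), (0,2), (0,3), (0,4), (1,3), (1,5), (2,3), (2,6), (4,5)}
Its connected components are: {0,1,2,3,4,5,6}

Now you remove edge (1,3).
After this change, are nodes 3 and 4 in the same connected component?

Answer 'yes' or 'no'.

Answer: yes

Derivation:
Initial components: {0,1,2,3,4,5,6}
Removing edge (1,3): not a bridge — component count unchanged at 1.
New components: {0,1,2,3,4,5,6}
Are 3 and 4 in the same component? yes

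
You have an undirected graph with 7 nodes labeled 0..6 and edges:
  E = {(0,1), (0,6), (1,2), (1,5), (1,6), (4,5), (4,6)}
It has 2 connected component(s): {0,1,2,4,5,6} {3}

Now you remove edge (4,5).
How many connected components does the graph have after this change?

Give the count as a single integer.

Answer: 2

Derivation:
Initial component count: 2
Remove (4,5): not a bridge. Count unchanged: 2.
  After removal, components: {0,1,2,4,5,6} {3}
New component count: 2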